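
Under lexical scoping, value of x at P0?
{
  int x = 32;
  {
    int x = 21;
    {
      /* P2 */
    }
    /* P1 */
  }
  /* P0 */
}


x declared in the same block as P0
x = 32


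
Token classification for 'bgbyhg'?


Pattern: letter/underscore followed by alphanumerics, not a keyword
Type: IDENTIFIER


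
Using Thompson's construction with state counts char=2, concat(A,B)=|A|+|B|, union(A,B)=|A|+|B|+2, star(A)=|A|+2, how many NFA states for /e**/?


Syntax tree has 1 char leaf(s), 0 union(s), 2 star(s)
chars contribute 1×2 = 2; each union adds +2; each star adds +2
Total: 2 + 0 + 4 = 6 states


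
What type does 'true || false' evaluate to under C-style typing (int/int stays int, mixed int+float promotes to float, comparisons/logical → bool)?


Operand types: bool || bool
Rule: logical operators take bool operands and yield bool
Result type: bool


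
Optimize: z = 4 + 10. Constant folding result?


4 + 10 = 14 at compile time
Optimized: z = 14


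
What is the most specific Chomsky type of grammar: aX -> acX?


LHS has context (more than one symbol) and |LHS| ≤ |RHS|
Classification: Type 1 (Context-Sensitive)


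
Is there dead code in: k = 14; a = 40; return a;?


k is assigned but never read
Dead: 'k = 14'


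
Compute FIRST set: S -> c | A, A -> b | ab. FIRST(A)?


Per alternative of A: FIRST(b) = {b}; FIRST(ab) = {a}
FIRST(A) = {a, b}


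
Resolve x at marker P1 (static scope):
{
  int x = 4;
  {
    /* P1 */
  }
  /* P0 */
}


P1's block does not declare x; resolves to the enclosing declaration at depth 0
x = 4


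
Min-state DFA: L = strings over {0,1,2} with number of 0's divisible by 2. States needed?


Track (count of 0) mod 2: states 0..1, accept at 0
Minimal DFA: 2 states


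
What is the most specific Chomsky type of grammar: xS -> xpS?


LHS has context (more than one symbol) and |LHS| ≤ |RHS|
Classification: Type 1 (Context-Sensitive)


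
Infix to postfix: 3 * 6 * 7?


Left to right (same or higher precedence on left)
Postfix: 3 6 * 7 *


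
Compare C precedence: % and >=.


'%' is multiplicative (level 10); '>=' is relational (level 7)
Higher level binds tighter
'%' has higher precedence than '>='


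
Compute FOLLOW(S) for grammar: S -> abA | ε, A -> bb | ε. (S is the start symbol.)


$ ∈ FOLLOW(S). For each A -> αBβ: add FIRST(β)\{ε} to FOLLOW(B); if β nullable, add FOLLOW(A).
FOLLOW(S) = {$}


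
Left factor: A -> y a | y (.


Common prefix: 'y'
Factored: A -> y A', A' -> a | (


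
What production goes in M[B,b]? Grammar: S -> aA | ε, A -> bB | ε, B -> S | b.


For [B, b]: 'b' ∈ FIRST(b)
Entry: B -> b


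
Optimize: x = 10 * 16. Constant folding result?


10 * 16 = 160 at compile time
Optimized: x = 160


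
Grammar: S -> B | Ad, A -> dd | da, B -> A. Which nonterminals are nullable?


A nonterminal is nullable iff some alternative derives ε (directly, or every symbol in it is nullable)
Nullable: {}


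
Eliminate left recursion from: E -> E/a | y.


Left-recursive alternatives: E/a; non-recursive: y
Introduce E': E -> yE', E' -> /aE' | ε


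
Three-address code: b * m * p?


Break into single-operator statements:
t1 = b * m
t2 = t1 * p


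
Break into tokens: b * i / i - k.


Scan left to right, longest-match per lexeme
Tokens: ID(b), OP(*), ID(i), OP(/), ID(i), OP(-), ID(k)


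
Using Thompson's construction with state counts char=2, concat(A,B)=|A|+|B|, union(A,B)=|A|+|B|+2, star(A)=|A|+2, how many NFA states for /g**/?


Syntax tree has 1 char leaf(s), 0 union(s), 2 star(s)
chars contribute 1×2 = 2; each union adds +2; each star adds +2
Total: 2 + 0 + 4 = 6 states


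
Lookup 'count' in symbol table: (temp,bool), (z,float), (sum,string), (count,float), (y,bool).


Lookup 'count' → type float


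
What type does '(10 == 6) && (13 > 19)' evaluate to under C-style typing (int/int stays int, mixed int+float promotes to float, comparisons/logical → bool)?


Operand types: bool && bool
Rule: logical operators take bool operands and yield bool
Result type: bool


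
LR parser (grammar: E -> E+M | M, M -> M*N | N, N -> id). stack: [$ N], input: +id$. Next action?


'N' (not preceded by M*) is the handle for M -> N
Action: reduce (M -> N)


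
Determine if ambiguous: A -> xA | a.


right-linear, alternatives start with distinct terminals 'x' vs 'a': unique leftmost derivation
Unambiguous


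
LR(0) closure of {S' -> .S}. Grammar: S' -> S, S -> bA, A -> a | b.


Start: S' -> .S
For each item with dot before a nonterminal B, add B -> .γ for every B-production
Closure: [S' -> .S, S -> .bA]


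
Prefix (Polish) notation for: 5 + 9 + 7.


left-to-right (same/higher precedence on left): tree is (+ (+ 5 9) 7)
Prefix: + + 5 9 7


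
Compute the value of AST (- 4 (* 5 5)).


Evaluate inner: (* 5 5) = 25
Evaluate root: (- 4 25) = -21
Result: -21


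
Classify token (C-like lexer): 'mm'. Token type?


Pattern: letter/underscore followed by alphanumerics, not a keyword
Type: IDENTIFIER


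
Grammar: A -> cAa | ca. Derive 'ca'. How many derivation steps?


Derivation: A => ca
Steps: 1


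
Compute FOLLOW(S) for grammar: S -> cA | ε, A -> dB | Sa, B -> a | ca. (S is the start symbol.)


$ ∈ FOLLOW(S). For each A -> αBβ: add FIRST(β)\{ε} to FOLLOW(B); if β nullable, add FOLLOW(A).
FOLLOW(S) = {$, a}


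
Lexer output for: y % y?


Scan left to right, longest-match per lexeme
Tokens: ID(y), OP(%), ID(y)


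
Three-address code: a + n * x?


Break into single-operator statements:
t1 = n * x
t2 = a + t1


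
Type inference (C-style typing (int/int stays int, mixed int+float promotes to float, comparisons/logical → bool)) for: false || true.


Operand types: bool || bool
Rule: logical operators take bool operands and yield bool
Result type: bool


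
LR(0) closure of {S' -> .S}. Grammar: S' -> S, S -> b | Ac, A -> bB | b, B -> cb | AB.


Start: S' -> .S
For each item with dot before a nonterminal B, add B -> .γ for every B-production
Closure: [S' -> .S, S -> .b, S -> .Ac, A -> .bB, A -> .b]


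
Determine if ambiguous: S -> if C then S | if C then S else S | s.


dangling else: 'if C then if C then s else s' parses two ways
Ambiguous


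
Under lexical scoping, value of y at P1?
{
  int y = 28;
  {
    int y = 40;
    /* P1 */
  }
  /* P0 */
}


y declared in the same block as P1
y = 40


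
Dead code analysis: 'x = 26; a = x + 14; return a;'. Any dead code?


x is read by a's definition; a is returned
No dead code


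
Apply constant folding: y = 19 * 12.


19 * 12 = 228 at compile time
Optimized: y = 228


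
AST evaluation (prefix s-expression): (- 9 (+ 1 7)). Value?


Evaluate inner: (+ 1 7) = 8
Evaluate root: (- 9 8) = 1
Result: 1


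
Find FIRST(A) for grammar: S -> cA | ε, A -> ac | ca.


Per alternative of A: FIRST(ac) = {a}; FIRST(ca) = {c}
FIRST(A) = {a, c}


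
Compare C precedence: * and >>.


'*' is multiplicative (level 10); '>>' is shift (level 8)
Higher level binds tighter
'*' has higher precedence than '>>'


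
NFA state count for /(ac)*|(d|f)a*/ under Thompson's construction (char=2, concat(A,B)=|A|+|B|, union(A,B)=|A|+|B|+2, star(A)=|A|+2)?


Syntax tree has 5 char leaf(s), 2 union(s), 2 star(s)
chars contribute 5×2 = 10; each union adds +2; each star adds +2
Total: 10 + 4 + 4 = 18 states


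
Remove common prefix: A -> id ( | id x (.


Common prefix: 'id'
Factored: A -> id A', A' -> ( | x (


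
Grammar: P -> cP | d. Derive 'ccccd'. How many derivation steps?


Derivation: P => cP => ccP => cccP => ccccP => ccccd
Steps: 5


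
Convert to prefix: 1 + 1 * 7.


'*' binds tighter: tree is (+ 1 (* 1 7))
Prefix: + 1 * 1 7


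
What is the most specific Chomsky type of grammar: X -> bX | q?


Right-linear: every RHS is a terminal or a terminal followed by one nonterminal
Classification: Type 3 (Regular)


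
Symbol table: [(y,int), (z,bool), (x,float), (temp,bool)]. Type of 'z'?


Lookup 'z' → type bool


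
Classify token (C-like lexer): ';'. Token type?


Pattern: delimiter/punctuation
Type: PUNCTUATION


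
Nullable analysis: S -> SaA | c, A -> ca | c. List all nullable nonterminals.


A nonterminal is nullable iff some alternative derives ε (directly, or every symbol in it is nullable)
Nullable: {}


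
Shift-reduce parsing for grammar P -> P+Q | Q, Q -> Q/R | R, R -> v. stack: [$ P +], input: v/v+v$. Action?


no handle ('P+' is not any RHS); shift 'v'
Action: shift


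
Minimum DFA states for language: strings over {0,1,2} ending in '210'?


Track the longest suffix of input matching a prefix of '210': 4 classes (prefixes of length 0..3)
Minimal DFA: 4 states


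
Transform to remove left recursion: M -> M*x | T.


Left-recursive alternatives: M*x; non-recursive: T
Introduce M': M -> TM', M' -> *xM' | ε


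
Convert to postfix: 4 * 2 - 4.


Left to right (same or higher precedence on left)
Postfix: 4 2 * 4 -


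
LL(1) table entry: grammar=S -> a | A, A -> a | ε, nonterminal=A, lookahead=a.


For [A, a]: 'a' ∈ FIRST(a)
Entry: A -> a


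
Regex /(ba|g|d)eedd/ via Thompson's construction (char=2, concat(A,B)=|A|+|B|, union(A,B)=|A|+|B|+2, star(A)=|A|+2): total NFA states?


Syntax tree has 8 char leaf(s), 2 union(s), 0 star(s)
chars contribute 8×2 = 16; each union adds +2; each star adds +2
Total: 16 + 4 + 0 = 20 states


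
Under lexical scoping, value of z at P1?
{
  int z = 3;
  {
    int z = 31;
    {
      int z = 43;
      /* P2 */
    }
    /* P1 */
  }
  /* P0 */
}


z declared in the same block as P1
z = 31


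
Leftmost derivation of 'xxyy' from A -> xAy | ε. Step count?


Derivation: A => xAy => xxAyy => xxyy
Steps: 3


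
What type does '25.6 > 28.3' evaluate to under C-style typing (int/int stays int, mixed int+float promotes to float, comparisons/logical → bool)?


Operand types: float > float
Rule: comparison yields bool
Result type: bool


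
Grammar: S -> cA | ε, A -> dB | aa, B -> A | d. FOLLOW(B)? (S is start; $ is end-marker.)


$ ∈ FOLLOW(S). For each A -> αBβ: add FIRST(β)\{ε} to FOLLOW(B); if β nullable, add FOLLOW(A).
FOLLOW(B) = {$}


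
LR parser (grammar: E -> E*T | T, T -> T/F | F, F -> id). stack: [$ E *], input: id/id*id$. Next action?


no handle ('E*' is not any RHS); shift 'id'
Action: shift


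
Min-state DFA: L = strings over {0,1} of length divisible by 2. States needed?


Track length mod 2: states 0..1, accept at 0
Minimal DFA: 2 states


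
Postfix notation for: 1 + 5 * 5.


* has higher precedence, evaluate 5*5 first
Postfix: 1 5 5 * +


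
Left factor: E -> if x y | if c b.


Common prefix: 'if'
Factored: E -> if E', E' -> x y | c b


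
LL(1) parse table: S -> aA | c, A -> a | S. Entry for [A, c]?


For [A, c]: 'c' ∈ FIRST(S)
Entry: A -> S


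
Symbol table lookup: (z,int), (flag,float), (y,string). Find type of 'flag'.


Lookup 'flag' → type float


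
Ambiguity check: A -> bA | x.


right-linear, alternatives start with distinct terminals 'b' vs 'x': unique leftmost derivation
Unambiguous


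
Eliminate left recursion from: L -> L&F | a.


Left-recursive alternatives: L&F; non-recursive: a
Introduce L': L -> aL', L' -> &FL' | ε


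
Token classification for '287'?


Pattern: digits only
Type: INTEGER_LITERAL


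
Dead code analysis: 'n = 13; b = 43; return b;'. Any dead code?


n is assigned but never read
Dead: 'n = 13'


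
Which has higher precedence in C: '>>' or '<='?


'>>' is shift (level 8); '<=' is relational (level 7)
Higher level binds tighter
'>>' has higher precedence than '<='


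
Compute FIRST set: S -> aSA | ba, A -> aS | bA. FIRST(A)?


Per alternative of A: FIRST(aS) = {a}; FIRST(bA) = {b}
FIRST(A) = {a, b}


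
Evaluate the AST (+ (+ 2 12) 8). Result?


Evaluate inner: (+ 2 12) = 14
Evaluate root: (+ 14 8) = 22
Result: 22


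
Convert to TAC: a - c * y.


Break into single-operator statements:
t1 = c * y
t2 = a - t1


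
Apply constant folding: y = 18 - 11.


18 - 11 = 7 at compile time
Optimized: y = 7


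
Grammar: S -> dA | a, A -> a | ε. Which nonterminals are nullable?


A nonterminal is nullable iff some alternative derives ε (directly, or every symbol in it is nullable)
Nullable: {A}


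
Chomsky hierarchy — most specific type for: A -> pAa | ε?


Single nonterminal LHS, but p^n a^n is not regular
Classification: Type 2 (Context-Free)


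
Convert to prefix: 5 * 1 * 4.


left-to-right (same/higher precedence on left): tree is (* (* 5 1) 4)
Prefix: * * 5 1 4


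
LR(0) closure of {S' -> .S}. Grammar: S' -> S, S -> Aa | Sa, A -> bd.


Start: S' -> .S
For each item with dot before a nonterminal B, add B -> .γ for every B-production
Closure: [S' -> .S, S -> .Aa, S -> .Sa, A -> .bd]


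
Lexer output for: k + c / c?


Scan left to right, longest-match per lexeme
Tokens: ID(k), OP(+), ID(c), OP(/), ID(c)


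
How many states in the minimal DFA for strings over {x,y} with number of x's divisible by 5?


Track (count of x) mod 5: states 0..4, accept at 0
Minimal DFA: 5 states


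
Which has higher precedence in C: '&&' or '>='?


'>=' is relational (level 7); '&&' is logical AND (level 2)
Higher level binds tighter
'>=' has higher precedence than '&&'


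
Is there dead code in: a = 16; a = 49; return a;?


first assignment to a is overwritten before any read
Dead: 'a = 16'


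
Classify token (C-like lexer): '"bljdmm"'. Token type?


Pattern: double-quoted sequence
Type: STRING_LITERAL


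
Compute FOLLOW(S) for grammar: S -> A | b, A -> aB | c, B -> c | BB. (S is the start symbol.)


$ ∈ FOLLOW(S). For each A -> αBβ: add FIRST(β)\{ε} to FOLLOW(B); if β nullable, add FOLLOW(A).
FOLLOW(S) = {$}


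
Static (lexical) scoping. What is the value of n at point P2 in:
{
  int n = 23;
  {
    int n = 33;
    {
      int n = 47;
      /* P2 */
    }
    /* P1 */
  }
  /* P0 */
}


n declared in the same block as P2
n = 47


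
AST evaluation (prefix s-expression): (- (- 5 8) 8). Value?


Evaluate inner: (- 5 8) = -3
Evaluate root: (- -3 8) = -11
Result: -11


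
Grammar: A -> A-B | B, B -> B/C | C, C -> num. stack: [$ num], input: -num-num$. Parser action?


'num' on top is the handle for C -> num
Action: reduce (C -> num)


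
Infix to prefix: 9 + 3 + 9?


left-to-right (same/higher precedence on left): tree is (+ (+ 9 3) 9)
Prefix: + + 9 3 9


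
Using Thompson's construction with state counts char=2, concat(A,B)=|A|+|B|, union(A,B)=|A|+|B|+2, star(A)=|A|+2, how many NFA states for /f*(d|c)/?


Syntax tree has 3 char leaf(s), 1 union(s), 1 star(s)
chars contribute 3×2 = 6; each union adds +2; each star adds +2
Total: 6 + 2 + 2 = 10 states


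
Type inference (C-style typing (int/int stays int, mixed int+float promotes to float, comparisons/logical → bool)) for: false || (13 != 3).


Operand types: bool || bool
Rule: logical operators take bool operands and yield bool
Result type: bool


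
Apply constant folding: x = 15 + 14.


15 + 14 = 29 at compile time
Optimized: x = 29


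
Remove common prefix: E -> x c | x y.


Common prefix: 'x'
Factored: E -> x E', E' -> c | y


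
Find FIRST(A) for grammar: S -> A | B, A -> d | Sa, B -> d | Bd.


Per alternative of A: FIRST(d) = {d}; FIRST(Sa) = {d}
FIRST(A) = {d}


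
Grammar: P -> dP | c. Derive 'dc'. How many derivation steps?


Derivation: P => dP => dc
Steps: 2


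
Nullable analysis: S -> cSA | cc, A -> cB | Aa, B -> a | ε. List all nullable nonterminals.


A nonterminal is nullable iff some alternative derives ε (directly, or every symbol in it is nullable)
Nullable: {B}


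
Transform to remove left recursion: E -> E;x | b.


Left-recursive alternatives: E;x; non-recursive: b
Introduce E': E -> bE', E' -> ;xE' | ε


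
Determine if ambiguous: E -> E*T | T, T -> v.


precedence layered via separate nonterminal T: deterministic
Unambiguous


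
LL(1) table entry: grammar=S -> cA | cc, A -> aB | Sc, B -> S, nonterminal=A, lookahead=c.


For [A, c]: 'c' ∈ FIRST(Sc)
Entry: A -> Sc


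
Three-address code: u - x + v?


Break into single-operator statements:
t1 = u - x
t2 = t1 + v


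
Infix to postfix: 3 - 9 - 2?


Left to right (same or higher precedence on left)
Postfix: 3 9 - 2 -


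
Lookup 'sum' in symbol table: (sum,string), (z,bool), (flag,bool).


Lookup 'sum' → type string


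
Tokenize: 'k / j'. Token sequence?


Scan left to right, longest-match per lexeme
Tokens: ID(k), OP(/), ID(j)


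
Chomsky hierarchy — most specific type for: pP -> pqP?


LHS has context (more than one symbol) and |LHS| ≤ |RHS|
Classification: Type 1 (Context-Sensitive)


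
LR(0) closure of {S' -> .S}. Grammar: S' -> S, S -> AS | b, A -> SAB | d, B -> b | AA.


Start: S' -> .S
For each item with dot before a nonterminal B, add B -> .γ for every B-production
Closure: [S' -> .S, S -> .AS, S -> .b, A -> .SAB, A -> .d]


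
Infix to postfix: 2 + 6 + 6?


Left to right (same or higher precedence on left)
Postfix: 2 6 + 6 +


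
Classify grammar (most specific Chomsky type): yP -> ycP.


LHS has context (more than one symbol) and |LHS| ≤ |RHS|
Classification: Type 1 (Context-Sensitive)


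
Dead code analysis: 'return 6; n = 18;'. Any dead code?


statement follows a return and is unreachable
Dead: 'n = 18'


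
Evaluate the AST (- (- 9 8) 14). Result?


Evaluate inner: (- 9 8) = 1
Evaluate root: (- 1 14) = -13
Result: -13


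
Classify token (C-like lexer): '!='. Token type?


Pattern: operator symbol
Type: OPERATOR


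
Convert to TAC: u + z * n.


Break into single-operator statements:
t1 = z * n
t2 = u + t1


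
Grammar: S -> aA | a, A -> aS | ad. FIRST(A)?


Per alternative of A: FIRST(aS) = {a}; FIRST(ad) = {a}
FIRST(A) = {a}


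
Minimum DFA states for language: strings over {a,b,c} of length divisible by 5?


Track length mod 5: states 0..4, accept at 0
Minimal DFA: 5 states


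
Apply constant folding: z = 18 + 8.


18 + 8 = 26 at compile time
Optimized: z = 26


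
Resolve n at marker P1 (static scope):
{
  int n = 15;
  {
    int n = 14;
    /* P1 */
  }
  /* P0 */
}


n declared in the same block as P1
n = 14


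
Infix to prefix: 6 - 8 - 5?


left-to-right (same/higher precedence on left): tree is (- (- 6 8) 5)
Prefix: - - 6 8 5


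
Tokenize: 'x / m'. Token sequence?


Scan left to right, longest-match per lexeme
Tokens: ID(x), OP(/), ID(m)


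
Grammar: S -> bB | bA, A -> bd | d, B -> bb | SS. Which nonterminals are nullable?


A nonterminal is nullable iff some alternative derives ε (directly, or every symbol in it is nullable)
Nullable: {}


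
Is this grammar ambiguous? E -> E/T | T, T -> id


precedence layered via separate nonterminal T: deterministic
Unambiguous


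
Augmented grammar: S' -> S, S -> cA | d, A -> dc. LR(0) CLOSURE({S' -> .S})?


Start: S' -> .S
For each item with dot before a nonterminal B, add B -> .γ for every B-production
Closure: [S' -> .S, S -> .cA, S -> .d]


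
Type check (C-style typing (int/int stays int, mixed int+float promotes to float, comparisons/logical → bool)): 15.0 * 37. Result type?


Operand types: float * int
Rule: mixed int/float promotes to float; int/int stays int
Result type: float


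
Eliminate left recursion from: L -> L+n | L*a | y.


Left-recursive alternatives: L+n, L*a; non-recursive: y
Introduce L': L -> yL', L' -> +nL' | *aL' | ε


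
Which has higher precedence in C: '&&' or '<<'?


'<<' is shift (level 8); '&&' is logical AND (level 2)
Higher level binds tighter
'<<' has higher precedence than '&&'


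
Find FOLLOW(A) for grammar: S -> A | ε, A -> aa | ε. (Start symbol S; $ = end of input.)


$ ∈ FOLLOW(S). For each A -> αBβ: add FIRST(β)\{ε} to FOLLOW(B); if β nullable, add FOLLOW(A).
FOLLOW(A) = {$}


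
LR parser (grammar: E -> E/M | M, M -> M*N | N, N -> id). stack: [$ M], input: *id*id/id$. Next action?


shift '*' to continue M -> M*N
Action: shift


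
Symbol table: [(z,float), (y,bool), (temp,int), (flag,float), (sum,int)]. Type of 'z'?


Lookup 'z' → type float


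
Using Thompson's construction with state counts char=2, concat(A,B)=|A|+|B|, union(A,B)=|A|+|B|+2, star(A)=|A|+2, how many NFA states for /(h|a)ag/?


Syntax tree has 4 char leaf(s), 1 union(s), 0 star(s)
chars contribute 4×2 = 8; each union adds +2; each star adds +2
Total: 8 + 2 + 0 = 10 states


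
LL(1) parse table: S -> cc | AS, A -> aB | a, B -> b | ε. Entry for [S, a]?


For [S, a]: 'a' ∈ FIRST(AS)
Entry: S -> AS


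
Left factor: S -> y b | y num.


Common prefix: 'y'
Factored: S -> y S', S' -> b | num


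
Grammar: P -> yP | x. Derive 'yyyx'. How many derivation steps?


Derivation: P => yP => yyP => yyyP => yyyx
Steps: 4


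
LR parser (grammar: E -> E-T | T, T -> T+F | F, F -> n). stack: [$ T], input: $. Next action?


lookahead ∉ {+} so T won't extend; reduce E -> T
Action: reduce (E -> T)


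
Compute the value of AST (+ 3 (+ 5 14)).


Evaluate inner: (+ 5 14) = 19
Evaluate root: (+ 3 19) = 22
Result: 22


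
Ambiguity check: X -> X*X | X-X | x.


'x*x-x' has two parse trees (no precedence encoded between * and -)
Ambiguous


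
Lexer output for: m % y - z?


Scan left to right, longest-match per lexeme
Tokens: ID(m), OP(%), ID(y), OP(-), ID(z)


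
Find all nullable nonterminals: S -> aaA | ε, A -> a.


A nonterminal is nullable iff some alternative derives ε (directly, or every symbol in it is nullable)
Nullable: {S}


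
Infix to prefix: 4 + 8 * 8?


'*' binds tighter: tree is (+ 4 (* 8 8))
Prefix: + 4 * 8 8


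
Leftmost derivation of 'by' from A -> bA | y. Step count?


Derivation: A => bA => by
Steps: 2


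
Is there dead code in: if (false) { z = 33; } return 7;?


condition is constant false, so the whole block is unreachable
Dead: 'if (false) { z = 33; }'


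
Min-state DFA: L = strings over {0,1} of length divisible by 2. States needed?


Track length mod 2: states 0..1, accept at 0
Minimal DFA: 2 states


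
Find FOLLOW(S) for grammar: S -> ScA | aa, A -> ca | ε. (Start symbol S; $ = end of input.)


$ ∈ FOLLOW(S). For each A -> αBβ: add FIRST(β)\{ε} to FOLLOW(B); if β nullable, add FOLLOW(A).
FOLLOW(S) = {$, c}


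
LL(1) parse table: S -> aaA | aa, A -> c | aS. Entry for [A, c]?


For [A, c]: 'c' ∈ FIRST(c)
Entry: A -> c


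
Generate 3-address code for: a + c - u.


Break into single-operator statements:
t1 = a + c
t2 = t1 - u


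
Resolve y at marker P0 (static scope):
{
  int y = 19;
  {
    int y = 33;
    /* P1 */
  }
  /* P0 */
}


y declared in the same block as P0
y = 19


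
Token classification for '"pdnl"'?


Pattern: double-quoted sequence
Type: STRING_LITERAL


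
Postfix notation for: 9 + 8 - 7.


Left to right (same or higher precedence on left)
Postfix: 9 8 + 7 -


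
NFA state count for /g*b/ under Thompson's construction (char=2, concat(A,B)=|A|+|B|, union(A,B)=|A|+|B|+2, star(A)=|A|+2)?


Syntax tree has 2 char leaf(s), 0 union(s), 1 star(s)
chars contribute 2×2 = 4; each union adds +2; each star adds +2
Total: 4 + 0 + 2 = 6 states


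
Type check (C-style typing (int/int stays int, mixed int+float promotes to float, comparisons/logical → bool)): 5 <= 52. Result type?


Operand types: int <= int
Rule: comparison yields bool
Result type: bool


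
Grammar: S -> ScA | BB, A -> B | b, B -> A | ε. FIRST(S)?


Per alternative of S: FIRST(ScA) = {b, c}; FIRST(BB) = {b, ε}
FIRST(S) = {b, c, ε}


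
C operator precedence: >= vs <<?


'<<' is shift (level 8); '>=' is relational (level 7)
Higher level binds tighter
'<<' has higher precedence than '>='


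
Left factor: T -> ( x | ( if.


Common prefix: '('
Factored: T -> ( T', T' -> x | if


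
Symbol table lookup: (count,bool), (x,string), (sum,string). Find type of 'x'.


Lookup 'x' → type string


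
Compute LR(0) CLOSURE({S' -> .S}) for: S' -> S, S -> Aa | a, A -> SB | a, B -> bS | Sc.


Start: S' -> .S
For each item with dot before a nonterminal B, add B -> .γ for every B-production
Closure: [S' -> .S, S -> .Aa, S -> .a, A -> .SB, A -> .a]


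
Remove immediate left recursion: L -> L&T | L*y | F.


Left-recursive alternatives: L&T, L*y; non-recursive: F
Introduce L': L -> FL', L' -> &TL' | *yL' | ε


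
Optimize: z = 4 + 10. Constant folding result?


4 + 10 = 14 at compile time
Optimized: z = 14


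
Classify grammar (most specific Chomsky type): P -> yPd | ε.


Single nonterminal LHS, but y^n d^n is not regular
Classification: Type 2 (Context-Free)


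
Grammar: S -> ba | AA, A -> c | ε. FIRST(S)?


Per alternative of S: FIRST(ba) = {b}; FIRST(AA) = {c, ε}
FIRST(S) = {b, c, ε}


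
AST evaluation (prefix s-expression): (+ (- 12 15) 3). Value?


Evaluate inner: (- 12 15) = -3
Evaluate root: (+ -3 3) = 0
Result: 0


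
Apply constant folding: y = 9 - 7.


9 - 7 = 2 at compile time
Optimized: y = 2


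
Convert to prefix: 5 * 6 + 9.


left-to-right (same/higher precedence on left): tree is (+ (* 5 6) 9)
Prefix: + * 5 6 9


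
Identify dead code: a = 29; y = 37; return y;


a is assigned but never read
Dead: 'a = 29'


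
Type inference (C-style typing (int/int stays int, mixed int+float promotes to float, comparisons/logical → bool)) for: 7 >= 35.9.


Operand types: int >= float
Rule: comparison yields bool
Result type: bool


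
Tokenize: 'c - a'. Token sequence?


Scan left to right, longest-match per lexeme
Tokens: ID(c), OP(-), ID(a)


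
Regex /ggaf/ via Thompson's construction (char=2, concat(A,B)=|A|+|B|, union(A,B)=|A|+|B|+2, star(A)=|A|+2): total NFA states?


Syntax tree has 4 char leaf(s), 0 union(s), 0 star(s)
chars contribute 4×2 = 8; each union adds +2; each star adds +2
Total: 8 + 0 + 0 = 8 states


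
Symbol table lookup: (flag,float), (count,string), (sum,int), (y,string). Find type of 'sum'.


Lookup 'sum' → type int


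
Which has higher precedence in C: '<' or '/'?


'/' is multiplicative (level 10); '<' is relational (level 7)
Higher level binds tighter
'/' has higher precedence than '<'


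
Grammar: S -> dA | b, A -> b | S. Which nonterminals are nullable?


A nonterminal is nullable iff some alternative derives ε (directly, or every symbol in it is nullable)
Nullable: {}


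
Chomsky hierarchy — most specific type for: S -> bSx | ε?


Single nonterminal LHS, but b^n x^n is not regular
Classification: Type 2 (Context-Free)


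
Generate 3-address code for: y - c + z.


Break into single-operator statements:
t1 = y - c
t2 = t1 + z


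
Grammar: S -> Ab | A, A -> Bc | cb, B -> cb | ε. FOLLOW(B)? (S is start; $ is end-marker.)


$ ∈ FOLLOW(S). For each A -> αBβ: add FIRST(β)\{ε} to FOLLOW(B); if β nullable, add FOLLOW(A).
FOLLOW(B) = {c}


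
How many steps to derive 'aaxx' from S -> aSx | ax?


Derivation: S => aSx => aaxx
Steps: 2


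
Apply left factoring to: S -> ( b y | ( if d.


Common prefix: '('
Factored: S -> ( S', S' -> b y | if d


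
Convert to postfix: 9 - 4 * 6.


* has higher precedence, evaluate 4*6 first
Postfix: 9 4 6 * -


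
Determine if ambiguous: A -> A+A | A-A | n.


'n+n-n' has two parse trees (no precedence encoded between + and -)
Ambiguous


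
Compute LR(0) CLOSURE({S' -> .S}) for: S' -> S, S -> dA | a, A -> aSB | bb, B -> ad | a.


Start: S' -> .S
For each item with dot before a nonterminal B, add B -> .γ for every B-production
Closure: [S' -> .S, S -> .dA, S -> .a]


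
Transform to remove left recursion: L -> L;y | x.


Left-recursive alternatives: L;y; non-recursive: x
Introduce L': L -> xL', L' -> ;yL' | ε


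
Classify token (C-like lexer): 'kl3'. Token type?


Pattern: letter/underscore followed by alphanumerics, not a keyword
Type: IDENTIFIER


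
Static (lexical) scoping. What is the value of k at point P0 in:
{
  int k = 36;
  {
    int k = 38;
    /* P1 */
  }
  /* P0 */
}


k declared in the same block as P0
k = 36


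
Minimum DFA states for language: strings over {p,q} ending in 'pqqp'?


Track the longest suffix of input matching a prefix of 'pqqp': 5 classes (prefixes of length 0..4)
Minimal DFA: 5 states


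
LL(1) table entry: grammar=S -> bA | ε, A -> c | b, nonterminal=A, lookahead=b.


For [A, b]: 'b' ∈ FIRST(b)
Entry: A -> b


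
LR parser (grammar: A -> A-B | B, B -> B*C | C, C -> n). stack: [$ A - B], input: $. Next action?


handle 'A-B' on top; lookahead ∈ FOLLOW(A) = {-, $}
Action: reduce (A -> A-B)


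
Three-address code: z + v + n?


Break into single-operator statements:
t1 = z + v
t2 = t1 + n


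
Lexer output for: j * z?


Scan left to right, longest-match per lexeme
Tokens: ID(j), OP(*), ID(z)


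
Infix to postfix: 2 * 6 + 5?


Left to right (same or higher precedence on left)
Postfix: 2 6 * 5 +


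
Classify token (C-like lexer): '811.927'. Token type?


Pattern: digits with a decimal point
Type: FLOAT_LITERAL


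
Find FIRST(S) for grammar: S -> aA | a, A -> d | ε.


Per alternative of S: FIRST(aA) = {a}; FIRST(a) = {a}
FIRST(S) = {a}


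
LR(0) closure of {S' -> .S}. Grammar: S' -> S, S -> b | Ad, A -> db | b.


Start: S' -> .S
For each item with dot before a nonterminal B, add B -> .γ for every B-production
Closure: [S' -> .S, S -> .b, S -> .Ad, A -> .db, A -> .b]


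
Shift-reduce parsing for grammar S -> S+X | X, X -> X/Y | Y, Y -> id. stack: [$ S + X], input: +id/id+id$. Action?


handle 'S+X' on top; lookahead ∈ FOLLOW(S) = {+, $}
Action: reduce (S -> S+X)


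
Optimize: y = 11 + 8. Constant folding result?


11 + 8 = 19 at compile time
Optimized: y = 19


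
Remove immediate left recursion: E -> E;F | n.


Left-recursive alternatives: E;F; non-recursive: n
Introduce E': E -> nE', E' -> ;FE' | ε


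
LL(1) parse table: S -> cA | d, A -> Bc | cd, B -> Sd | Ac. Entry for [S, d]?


For [S, d]: 'd' ∈ FIRST(d)
Entry: S -> d


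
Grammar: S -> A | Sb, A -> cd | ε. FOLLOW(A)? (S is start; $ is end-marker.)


$ ∈ FOLLOW(S). For each A -> αBβ: add FIRST(β)\{ε} to FOLLOW(B); if β nullable, add FOLLOW(A).
FOLLOW(A) = {$, b}


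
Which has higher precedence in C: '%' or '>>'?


'%' is multiplicative (level 10); '>>' is shift (level 8)
Higher level binds tighter
'%' has higher precedence than '>>'


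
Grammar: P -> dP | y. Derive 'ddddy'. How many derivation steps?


Derivation: P => dP => ddP => dddP => ddddP => ddddy
Steps: 5


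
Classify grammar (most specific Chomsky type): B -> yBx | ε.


Single nonterminal LHS, but y^n x^n is not regular
Classification: Type 2 (Context-Free)


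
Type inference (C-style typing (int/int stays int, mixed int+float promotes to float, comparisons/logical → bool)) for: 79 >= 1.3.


Operand types: int >= float
Rule: comparison yields bool
Result type: bool


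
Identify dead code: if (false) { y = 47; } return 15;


condition is constant false, so the whole block is unreachable
Dead: 'if (false) { y = 47; }'


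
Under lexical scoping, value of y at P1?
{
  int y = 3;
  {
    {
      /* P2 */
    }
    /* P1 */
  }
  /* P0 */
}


P1's block does not declare y; resolves to the enclosing declaration at depth 0
y = 3


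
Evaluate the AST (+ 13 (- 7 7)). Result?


Evaluate inner: (- 7 7) = 0
Evaluate root: (+ 13 0) = 13
Result: 13


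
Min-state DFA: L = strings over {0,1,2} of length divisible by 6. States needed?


Track length mod 6: states 0..5, accept at 0
Minimal DFA: 6 states


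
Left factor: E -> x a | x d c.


Common prefix: 'x'
Factored: E -> x E', E' -> a | d c


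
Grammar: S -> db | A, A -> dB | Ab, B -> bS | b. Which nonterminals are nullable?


A nonterminal is nullable iff some alternative derives ε (directly, or every symbol in it is nullable)
Nullable: {}


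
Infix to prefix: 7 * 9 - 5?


left-to-right (same/higher precedence on left): tree is (- (* 7 9) 5)
Prefix: - * 7 9 5


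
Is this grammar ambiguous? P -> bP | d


right-linear, alternatives start with distinct terminals 'b' vs 'd': unique leftmost derivation
Unambiguous


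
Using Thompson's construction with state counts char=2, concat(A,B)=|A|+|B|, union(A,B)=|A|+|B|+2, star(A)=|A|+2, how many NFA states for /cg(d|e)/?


Syntax tree has 4 char leaf(s), 1 union(s), 0 star(s)
chars contribute 4×2 = 8; each union adds +2; each star adds +2
Total: 8 + 2 + 0 = 10 states


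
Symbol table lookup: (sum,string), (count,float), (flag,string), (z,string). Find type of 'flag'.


Lookup 'flag' → type string


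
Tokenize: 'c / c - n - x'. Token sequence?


Scan left to right, longest-match per lexeme
Tokens: ID(c), OP(/), ID(c), OP(-), ID(n), OP(-), ID(x)


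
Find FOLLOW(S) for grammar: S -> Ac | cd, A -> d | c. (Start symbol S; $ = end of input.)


$ ∈ FOLLOW(S). For each A -> αBβ: add FIRST(β)\{ε} to FOLLOW(B); if β nullable, add FOLLOW(A).
FOLLOW(S) = {$}


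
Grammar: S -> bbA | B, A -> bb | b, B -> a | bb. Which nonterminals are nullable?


A nonterminal is nullable iff some alternative derives ε (directly, or every symbol in it is nullable)
Nullable: {}


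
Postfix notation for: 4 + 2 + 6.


Left to right (same or higher precedence on left)
Postfix: 4 2 + 6 +


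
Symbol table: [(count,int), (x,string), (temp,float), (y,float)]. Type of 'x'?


Lookup 'x' → type string


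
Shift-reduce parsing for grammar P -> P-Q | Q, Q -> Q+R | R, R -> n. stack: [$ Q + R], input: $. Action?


handle 'Q+R' on top
Action: reduce (Q -> Q+R)


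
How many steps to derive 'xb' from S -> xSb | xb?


Derivation: S => xb
Steps: 1


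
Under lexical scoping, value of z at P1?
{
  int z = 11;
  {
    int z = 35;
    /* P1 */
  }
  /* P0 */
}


z declared in the same block as P1
z = 35


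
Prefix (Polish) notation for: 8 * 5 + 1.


left-to-right (same/higher precedence on left): tree is (+ (* 8 5) 1)
Prefix: + * 8 5 1


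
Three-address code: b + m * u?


Break into single-operator statements:
t1 = m * u
t2 = b + t1


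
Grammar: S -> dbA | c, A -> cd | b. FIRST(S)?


Per alternative of S: FIRST(dbA) = {d}; FIRST(c) = {c}
FIRST(S) = {c, d}


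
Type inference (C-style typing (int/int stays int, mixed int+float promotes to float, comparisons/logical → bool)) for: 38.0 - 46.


Operand types: float - int
Rule: mixed int/float promotes to float; int/int stays int
Result type: float


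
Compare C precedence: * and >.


'*' is multiplicative (level 10); '>' is relational (level 7)
Higher level binds tighter
'*' has higher precedence than '>'


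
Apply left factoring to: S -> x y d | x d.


Common prefix: 'x'
Factored: S -> x S', S' -> y d | d


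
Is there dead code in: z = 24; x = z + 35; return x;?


z is read by x's definition; x is returned
No dead code


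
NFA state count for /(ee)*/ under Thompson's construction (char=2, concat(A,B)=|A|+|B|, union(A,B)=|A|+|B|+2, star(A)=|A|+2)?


Syntax tree has 2 char leaf(s), 0 union(s), 1 star(s)
chars contribute 2×2 = 4; each union adds +2; each star adds +2
Total: 4 + 0 + 2 = 6 states


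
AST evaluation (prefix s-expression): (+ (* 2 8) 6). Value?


Evaluate inner: (* 2 8) = 16
Evaluate root: (+ 16 6) = 22
Result: 22


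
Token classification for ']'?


Pattern: delimiter/punctuation
Type: PUNCTUATION


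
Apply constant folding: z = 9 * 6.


9 * 6 = 54 at compile time
Optimized: z = 54


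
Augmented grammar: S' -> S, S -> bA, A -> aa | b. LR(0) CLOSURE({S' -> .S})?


Start: S' -> .S
For each item with dot before a nonterminal B, add B -> .γ for every B-production
Closure: [S' -> .S, S -> .bA]


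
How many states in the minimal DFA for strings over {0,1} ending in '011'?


Track the longest suffix of input matching a prefix of '011': 4 classes (prefixes of length 0..3)
Minimal DFA: 4 states


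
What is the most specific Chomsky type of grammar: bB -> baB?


LHS has context (more than one symbol) and |LHS| ≤ |RHS|
Classification: Type 1 (Context-Sensitive)


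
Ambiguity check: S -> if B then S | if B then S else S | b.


dangling else: 'if B then if B then b else b' parses two ways
Ambiguous


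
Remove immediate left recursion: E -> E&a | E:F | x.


Left-recursive alternatives: E&a, E:F; non-recursive: x
Introduce E': E -> xE', E' -> &aE' | :FE' | ε


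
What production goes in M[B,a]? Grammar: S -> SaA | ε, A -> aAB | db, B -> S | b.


For [B, a]: 'a' ∈ FIRST(S)
Entry: B -> S


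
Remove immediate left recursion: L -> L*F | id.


Left-recursive alternatives: L*F; non-recursive: id
Introduce L': L -> idL', L' -> *FL' | ε


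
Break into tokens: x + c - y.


Scan left to right, longest-match per lexeme
Tokens: ID(x), OP(+), ID(c), OP(-), ID(y)


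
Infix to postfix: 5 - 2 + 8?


Left to right (same or higher precedence on left)
Postfix: 5 2 - 8 +


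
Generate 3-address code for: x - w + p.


Break into single-operator statements:
t1 = x - w
t2 = t1 + p


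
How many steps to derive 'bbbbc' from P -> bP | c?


Derivation: P => bP => bbP => bbbP => bbbbP => bbbbc
Steps: 5


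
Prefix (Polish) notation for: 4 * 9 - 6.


left-to-right (same/higher precedence on left): tree is (- (* 4 9) 6)
Prefix: - * 4 9 6


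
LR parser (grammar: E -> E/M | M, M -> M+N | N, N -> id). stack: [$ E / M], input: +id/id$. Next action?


'+' can extend M; shift to build M -> M+N
Action: shift


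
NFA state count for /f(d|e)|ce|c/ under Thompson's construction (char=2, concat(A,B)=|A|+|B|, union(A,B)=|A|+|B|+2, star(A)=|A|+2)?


Syntax tree has 6 char leaf(s), 3 union(s), 0 star(s)
chars contribute 6×2 = 12; each union adds +2; each star adds +2
Total: 12 + 6 + 0 = 18 states


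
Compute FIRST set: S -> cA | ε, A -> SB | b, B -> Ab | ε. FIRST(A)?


Per alternative of A: FIRST(SB) = {b, c, ε}; FIRST(b) = {b}
FIRST(A) = {b, c, ε}


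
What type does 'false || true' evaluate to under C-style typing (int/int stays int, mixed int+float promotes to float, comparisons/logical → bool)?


Operand types: bool || bool
Rule: logical operators take bool operands and yield bool
Result type: bool


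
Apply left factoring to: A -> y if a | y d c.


Common prefix: 'y'
Factored: A -> y A', A' -> if a | d c


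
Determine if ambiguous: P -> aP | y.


right-linear, alternatives start with distinct terminals 'a' vs 'y': unique leftmost derivation
Unambiguous


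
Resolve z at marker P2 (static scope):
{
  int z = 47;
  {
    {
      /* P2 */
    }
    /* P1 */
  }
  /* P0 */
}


P2's block does not declare z; resolves to the enclosing declaration at depth 0
z = 47


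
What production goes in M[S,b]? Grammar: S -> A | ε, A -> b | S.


For [S, b]: 'b' ∈ FIRST(A)
Entry: S -> A


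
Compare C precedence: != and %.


'%' is multiplicative (level 10); '!=' is equality (level 6)
Higher level binds tighter
'%' has higher precedence than '!='
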